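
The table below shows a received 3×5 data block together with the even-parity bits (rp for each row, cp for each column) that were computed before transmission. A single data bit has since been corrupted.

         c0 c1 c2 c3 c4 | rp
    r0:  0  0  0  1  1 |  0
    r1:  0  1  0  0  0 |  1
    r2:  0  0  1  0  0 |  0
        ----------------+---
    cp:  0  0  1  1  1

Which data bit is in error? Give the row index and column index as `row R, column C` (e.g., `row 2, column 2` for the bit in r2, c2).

Recompute each row's even parity and compare to rp:
  r0: data parity 0, sent rp 0 → ok
  r1: data parity 1, sent rp 1 → ok
  r2: data parity 1, sent rp 0 → mismatch
Recompute each column's even parity and compare to cp:
  c0: data parity 0, sent cp 0 → ok
  c1: data parity 1, sent cp 0 → mismatch
  c2: data parity 1, sent cp 1 → ok
  c3: data parity 1, sent cp 1 → ok
  c4: data parity 1, sent cp 1 → ok
Exactly one row (r2) and one column (c1) fail → the flipped bit is at their intersection.

row 2, column 1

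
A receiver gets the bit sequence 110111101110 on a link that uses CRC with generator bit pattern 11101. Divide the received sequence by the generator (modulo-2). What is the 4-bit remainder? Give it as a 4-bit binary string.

0001

Modulo-2 division of 110111101110 by 11101:
  pos 0: 11011 XOR 11101 = 00110
  pos 2: 11011 XOR 11101 = 00110
  pos 4: 11001 XOR 11101 = 00100
  pos 6: 10011 XOR 11101 = 01110
  pos 7: 11100 XOR 11101 = 00001
Remainder = 0001 (nonzero — an error is detected).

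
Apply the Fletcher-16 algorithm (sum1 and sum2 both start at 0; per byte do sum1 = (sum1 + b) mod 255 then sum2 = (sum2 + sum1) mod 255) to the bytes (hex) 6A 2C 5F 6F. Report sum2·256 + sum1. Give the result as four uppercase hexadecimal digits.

Running sums (mod 255):
  after byte 0 (6A): sum1=106, sum2=106
  after byte 1 (2C): sum1=150, sum2=1
  after byte 2 (5F): sum1=245, sum2=246
  after byte 3 (6F): sum1=101, sum2=92
Checksum = sum2·256 + sum1 = 92·256 + 101 = 23653 = 0x5C65.

5C65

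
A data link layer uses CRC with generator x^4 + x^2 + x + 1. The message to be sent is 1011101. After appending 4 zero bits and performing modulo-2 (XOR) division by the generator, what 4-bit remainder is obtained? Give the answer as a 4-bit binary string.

0111

Append 4 zeros: 10111010000. Divide by 10111 (XOR where the leading bit is 1):
  pos 0: 10111 XOR 10111 = 00000
  pos 6: 10000 XOR 10111 = 00111
Remainder (last 4 bits) = 0111. This is the CRC / FCS.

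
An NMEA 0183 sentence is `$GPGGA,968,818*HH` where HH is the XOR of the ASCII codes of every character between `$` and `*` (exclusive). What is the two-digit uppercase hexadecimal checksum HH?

XOR the ASCII codes of the payload characters:
  'G' = 0x47 → acc = 0x47
  'P' = 0x50 → acc = 0x17
  'G' = 0x47 → acc = 0x50
  'G' = 0x47 → acc = 0x17
  'A' = 0x41 → acc = 0x56
  ',' = 0x2C → acc = 0x7A
  '9' = 0x39 → acc = 0x43
  '6' = 0x36 → acc = 0x75
  '8' = 0x38 → acc = 0x4D
  ',' = 0x2C → acc = 0x61
  '8' = 0x38 → acc = 0x59
  '1' = 0x31 → acc = 0x68
  '8' = 0x38 → acc = 0x50
Checksum = 0x50.

50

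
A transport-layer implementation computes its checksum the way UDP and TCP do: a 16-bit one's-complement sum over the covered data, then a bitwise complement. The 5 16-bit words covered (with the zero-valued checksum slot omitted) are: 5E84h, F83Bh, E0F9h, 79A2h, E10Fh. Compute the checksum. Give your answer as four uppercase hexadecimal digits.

One's-complement addition (fold any carry out of bit 15 back into bit 0):
  0x5E84 + 0xF83B = 0x156BF → wrap carry → 0x56C0
  0x56C0 + 0xE0F9 = 0x137B9 → wrap carry → 0x37BA
  0x37BA + 0x79A2 = 0x0B15C
  0xB15C + 0xE10F = 0x1926B → wrap carry → 0x926C
One's-complement sum = 0x926C.
Checksum = ~0x926C & 0xFFFF = 0x6D93.

6D93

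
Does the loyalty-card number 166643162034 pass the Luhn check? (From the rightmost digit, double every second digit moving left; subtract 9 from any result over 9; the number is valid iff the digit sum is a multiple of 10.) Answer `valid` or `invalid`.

valid

From the right, keep odd positions and double even positions (subtract 9 from any doubled value over 9):
  doubled (positions 2,4,...): 6 4 2 8 3 2 → sum 25
  kept (positions 1,3,...): 4 0 6 3 6 6 → sum 25
Total = 50.
50 mod 10 = 0, so the number is valid.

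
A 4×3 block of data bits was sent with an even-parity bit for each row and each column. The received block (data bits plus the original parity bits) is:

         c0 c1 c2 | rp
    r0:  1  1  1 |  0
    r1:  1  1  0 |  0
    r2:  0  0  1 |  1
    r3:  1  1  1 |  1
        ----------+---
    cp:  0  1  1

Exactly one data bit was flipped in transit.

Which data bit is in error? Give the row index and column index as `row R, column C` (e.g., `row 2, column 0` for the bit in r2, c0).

row 0, column 0

Recompute each row's even parity and compare to rp:
  r0: data parity 1, sent rp 0 → mismatch
  r1: data parity 0, sent rp 0 → ok
  r2: data parity 1, sent rp 1 → ok
  r3: data parity 1, sent rp 1 → ok
Recompute each column's even parity and compare to cp:
  c0: data parity 1, sent cp 0 → mismatch
  c1: data parity 1, sent cp 1 → ok
  c2: data parity 1, sent cp 1 → ok
Exactly one row (r0) and one column (c0) fail → the flipped bit is at their intersection.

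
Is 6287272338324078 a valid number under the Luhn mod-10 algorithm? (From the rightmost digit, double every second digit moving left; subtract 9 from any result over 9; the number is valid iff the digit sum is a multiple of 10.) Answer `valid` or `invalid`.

From the right, keep odd positions and double even positions (subtract 9 from any doubled value over 9):
  doubled (positions 2,4,...): 5 8 6 6 4 4 7 3 → sum 43
  kept (positions 1,3,...): 8 0 2 8 3 7 7 2 → sum 37
Total = 80.
80 mod 10 = 0, so the number is valid.

valid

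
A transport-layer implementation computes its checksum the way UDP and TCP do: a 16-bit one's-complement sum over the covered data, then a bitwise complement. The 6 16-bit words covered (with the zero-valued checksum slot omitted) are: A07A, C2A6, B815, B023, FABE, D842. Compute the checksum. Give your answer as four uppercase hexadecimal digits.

One's-complement addition (fold any carry out of bit 15 back into bit 0):
  0xA07A + 0xC2A6 = 0x16320 → wrap carry → 0x6321
  0x6321 + 0xB815 = 0x11B36 → wrap carry → 0x1B37
  0x1B37 + 0xB023 = 0x0CB5A
  0xCB5A + 0xFABE = 0x1C618 → wrap carry → 0xC619
  0xC619 + 0xD842 = 0x19E5B → wrap carry → 0x9E5C
One's-complement sum = 0x9E5C.
Checksum = ~0x9E5C & 0xFFFF = 0x61A3.

61A3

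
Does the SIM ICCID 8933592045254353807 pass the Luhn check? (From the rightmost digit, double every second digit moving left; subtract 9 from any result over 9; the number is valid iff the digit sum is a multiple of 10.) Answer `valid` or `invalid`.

From the right, keep odd positions and double even positions (subtract 9 from any doubled value over 9):
  doubled (positions 2,4,...): 0 6 6 1 1 0 9 6 9 → sum 38
  kept (positions 1,3,...): 7 8 5 4 2 4 2 5 3 8 → sum 48
Total = 86.
86 mod 10 = 6, so the number is invalid.

invalid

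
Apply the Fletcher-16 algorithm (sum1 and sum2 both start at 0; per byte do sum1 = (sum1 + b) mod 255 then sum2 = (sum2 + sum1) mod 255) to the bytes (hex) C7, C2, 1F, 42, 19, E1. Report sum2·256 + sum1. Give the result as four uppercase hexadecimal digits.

D3E6

Running sums (mod 255):
  after byte 0 (C7): sum1=199, sum2=199
  after byte 1 (C2): sum1=138, sum2=82
  after byte 2 (1F): sum1=169, sum2=251
  after byte 3 (42): sum1=235, sum2=231
  after byte 4 (19): sum1=5, sum2=236
  after byte 5 (E1): sum1=230, sum2=211
Checksum = sum2·256 + sum1 = 211·256 + 230 = 54246 = 0xD3E6.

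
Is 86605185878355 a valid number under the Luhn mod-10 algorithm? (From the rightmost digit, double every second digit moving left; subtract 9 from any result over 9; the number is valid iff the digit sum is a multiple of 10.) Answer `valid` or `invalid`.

valid

From the right, keep odd positions and double even positions (subtract 9 from any doubled value over 9):
  doubled (positions 2,4,...): 1 7 7 7 1 3 7 → sum 33
  kept (positions 1,3,...): 5 3 7 5 1 0 6 → sum 27
Total = 60.
60 mod 10 = 0, so the number is valid.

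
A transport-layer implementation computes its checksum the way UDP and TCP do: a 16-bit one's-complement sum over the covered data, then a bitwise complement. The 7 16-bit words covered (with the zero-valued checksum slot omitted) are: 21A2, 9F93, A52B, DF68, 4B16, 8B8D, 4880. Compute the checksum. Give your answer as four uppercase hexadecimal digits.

One's-complement addition (fold any carry out of bit 15 back into bit 0):
  0x21A2 + 0x9F93 = 0x0C135
  0xC135 + 0xA52B = 0x16660 → wrap carry → 0x6661
  0x6661 + 0xDF68 = 0x145C9 → wrap carry → 0x45CA
  0x45CA + 0x4B16 = 0x090E0
  0x90E0 + 0x8B8D = 0x11C6D → wrap carry → 0x1C6E
  0x1C6E + 0x4880 = 0x064EE
One's-complement sum = 0x64EE.
Checksum = ~0x64EE & 0xFFFF = 0x9B11.

9B11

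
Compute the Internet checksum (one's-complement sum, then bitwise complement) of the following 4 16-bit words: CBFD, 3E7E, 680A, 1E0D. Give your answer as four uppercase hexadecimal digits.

One's-complement addition (fold any carry out of bit 15 back into bit 0):
  0xCBFD + 0x3E7E = 0x10A7B → wrap carry → 0x0A7C
  0x0A7C + 0x680A = 0x07286
  0x7286 + 0x1E0D = 0x09093
One's-complement sum = 0x9093.
Checksum = ~0x9093 & 0xFFFF = 0x6F6C.

6F6C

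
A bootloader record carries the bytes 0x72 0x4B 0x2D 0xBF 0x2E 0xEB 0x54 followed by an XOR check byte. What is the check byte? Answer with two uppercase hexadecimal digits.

3A

XOR the bytes together:
  start with 0x72
  0x72 ⊕ 0x4B = 0x39
  0x39 ⊕ 0x2D = 0x14
  0x14 ⊕ 0xBF = 0xAB
  0xAB ⊕ 0x2E = 0x85
  0x85 ⊕ 0xEB = 0x6E
  0x6E ⊕ 0x54 = 0x3A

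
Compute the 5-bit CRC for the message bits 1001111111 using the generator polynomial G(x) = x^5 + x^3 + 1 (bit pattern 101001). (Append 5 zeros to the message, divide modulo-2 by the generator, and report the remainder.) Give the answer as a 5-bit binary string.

Append 5 zeros: 100111111100000. Divide by 101001 (XOR where the leading bit is 1):
  pos 0: 100111 XOR 101001 = 001110
  pos 2: 111011 XOR 101001 = 010010
  pos 3: 100101 XOR 101001 = 001100
  pos 5: 110010 XOR 101001 = 011011
  pos 6: 110110 XOR 101001 = 011111
  pos 7: 111110 XOR 101001 = 010111
  pos 8: 101110 XOR 101001 = 000111
Remainder (last 5 bits) = 01110. This is the CRC / FCS.

01110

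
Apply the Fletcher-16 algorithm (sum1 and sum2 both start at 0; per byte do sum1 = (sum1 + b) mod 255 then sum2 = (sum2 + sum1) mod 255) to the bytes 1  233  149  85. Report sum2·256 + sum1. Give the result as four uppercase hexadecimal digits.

Running sums (mod 255):
  after byte 0 (1): sum1=1, sum2=1
  after byte 1 (233): sum1=234, sum2=235
  after byte 2 (149): sum1=128, sum2=108
  after byte 3 (85): sum1=213, sum2=66
Checksum = sum2·256 + sum1 = 66·256 + 213 = 17109 = 0x42D5.

42D5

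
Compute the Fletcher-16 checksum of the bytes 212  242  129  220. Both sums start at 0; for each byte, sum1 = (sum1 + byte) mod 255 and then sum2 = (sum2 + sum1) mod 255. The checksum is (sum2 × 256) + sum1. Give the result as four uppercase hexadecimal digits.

Running sums (mod 255):
  after byte 0 (212): sum1=212, sum2=212
  after byte 1 (242): sum1=199, sum2=156
  after byte 2 (129): sum1=73, sum2=229
  after byte 3 (220): sum1=38, sum2=12
Checksum = sum2·256 + sum1 = 12·256 + 38 = 3110 = 0x0C26.

0C26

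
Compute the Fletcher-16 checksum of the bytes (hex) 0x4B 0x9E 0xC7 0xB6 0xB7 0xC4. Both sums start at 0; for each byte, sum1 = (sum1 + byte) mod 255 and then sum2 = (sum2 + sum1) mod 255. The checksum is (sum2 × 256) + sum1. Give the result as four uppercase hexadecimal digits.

Running sums (mod 255):
  after byte 0 (0x4B): sum1=75, sum2=75
  after byte 1 (0x9E): sum1=233, sum2=53
  after byte 2 (0xC7): sum1=177, sum2=230
  after byte 3 (0xB6): sum1=104, sum2=79
  after byte 4 (0xB7): sum1=32, sum2=111
  after byte 5 (0xC4): sum1=228, sum2=84
Checksum = sum2·256 + sum1 = 84·256 + 228 = 21732 = 0x54E4.

54E4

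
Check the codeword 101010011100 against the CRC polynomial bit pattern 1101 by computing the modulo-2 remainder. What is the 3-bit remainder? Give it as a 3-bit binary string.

Modulo-2 division of 101010011100 by 1101:
  pos 0: 1010 XOR 1101 = 0111
  pos 1: 1111 XOR 1101 = 0010
  pos 3: 1000 XOR 1101 = 0101
  pos 4: 1011 XOR 1101 = 0110
  pos 5: 1101 XOR 1101 = 0000
Remainder = 100 (nonzero — an error is detected).

100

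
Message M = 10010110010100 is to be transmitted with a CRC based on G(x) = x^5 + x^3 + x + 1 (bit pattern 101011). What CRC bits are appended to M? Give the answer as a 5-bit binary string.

10111

Append 5 zeros: 1001011001010000000. Divide by 101011 (XOR where the leading bit is 1):
  pos 0: 100101 XOR 101011 = 001110
  pos 2: 111010 XOR 101011 = 010001
  pos 3: 100010 XOR 101011 = 001001
  pos 5: 100110 XOR 101011 = 001101
  pos 7: 110110 XOR 101011 = 011101
  pos 8: 111010 XOR 101011 = 010001
  pos 9: 100010 XOR 101011 = 001001
  pos 11: 100100 XOR 101011 = 001111
  pos 13: 111100 XOR 101011 = 010111
Remainder (last 5 bits) = 10111. This is the CRC / FCS.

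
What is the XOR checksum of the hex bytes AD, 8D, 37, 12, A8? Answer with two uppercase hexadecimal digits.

AD

XOR the bytes together:
  start with 0xAD
  0xAD ⊕ 0x8D = 0x20
  0x20 ⊕ 0x37 = 0x17
  0x17 ⊕ 0x12 = 0x05
  0x05 ⊕ 0xA8 = 0xAD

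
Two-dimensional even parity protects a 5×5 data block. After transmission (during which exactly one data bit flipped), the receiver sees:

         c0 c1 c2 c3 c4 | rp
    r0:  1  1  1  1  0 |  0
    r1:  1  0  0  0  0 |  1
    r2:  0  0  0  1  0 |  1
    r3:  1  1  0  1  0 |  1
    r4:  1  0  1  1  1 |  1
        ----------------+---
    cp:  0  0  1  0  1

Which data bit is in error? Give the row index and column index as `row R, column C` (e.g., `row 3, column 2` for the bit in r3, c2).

Recompute each row's even parity and compare to rp:
  r0: data parity 0, sent rp 0 → ok
  r1: data parity 1, sent rp 1 → ok
  r2: data parity 1, sent rp 1 → ok
  r3: data parity 1, sent rp 1 → ok
  r4: data parity 0, sent rp 1 → mismatch
Recompute each column's even parity and compare to cp:
  c0: data parity 0, sent cp 0 → ok
  c1: data parity 0, sent cp 0 → ok
  c2: data parity 0, sent cp 1 → mismatch
  c3: data parity 0, sent cp 0 → ok
  c4: data parity 1, sent cp 1 → ok
Exactly one row (r4) and one column (c2) fail → the flipped bit is at their intersection.

row 4, column 2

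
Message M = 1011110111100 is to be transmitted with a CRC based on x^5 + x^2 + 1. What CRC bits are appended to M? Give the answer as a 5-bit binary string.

10001

Append 5 zeros: 101111011110000000. Divide by 100101 (XOR where the leading bit is 1):
  pos 0: 101111 XOR 100101 = 001010
  pos 2: 101001 XOR 100101 = 001100
  pos 4: 110011 XOR 100101 = 010110
  pos 5: 101101 XOR 100101 = 001000
  pos 7: 100000 XOR 100101 = 000101
  pos 10: 101000 XOR 100101 = 001101
  pos 12: 110100 XOR 100101 = 010001
Remainder (last 5 bits) = 10001. This is the CRC / FCS.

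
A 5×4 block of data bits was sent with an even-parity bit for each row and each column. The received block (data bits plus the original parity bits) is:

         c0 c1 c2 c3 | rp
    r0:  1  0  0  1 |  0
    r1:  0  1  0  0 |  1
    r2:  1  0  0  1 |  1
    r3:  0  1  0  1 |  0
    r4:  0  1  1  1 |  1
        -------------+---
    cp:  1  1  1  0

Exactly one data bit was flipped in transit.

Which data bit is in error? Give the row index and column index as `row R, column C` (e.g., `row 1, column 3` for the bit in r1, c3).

Recompute each row's even parity and compare to rp:
  r0: data parity 0, sent rp 0 → ok
  r1: data parity 1, sent rp 1 → ok
  r2: data parity 0, sent rp 1 → mismatch
  r3: data parity 0, sent rp 0 → ok
  r4: data parity 1, sent rp 1 → ok
Recompute each column's even parity and compare to cp:
  c0: data parity 0, sent cp 1 → mismatch
  c1: data parity 1, sent cp 1 → ok
  c2: data parity 1, sent cp 1 → ok
  c3: data parity 0, sent cp 0 → ok
Exactly one row (r2) and one column (c0) fail → the flipped bit is at their intersection.

row 2, column 0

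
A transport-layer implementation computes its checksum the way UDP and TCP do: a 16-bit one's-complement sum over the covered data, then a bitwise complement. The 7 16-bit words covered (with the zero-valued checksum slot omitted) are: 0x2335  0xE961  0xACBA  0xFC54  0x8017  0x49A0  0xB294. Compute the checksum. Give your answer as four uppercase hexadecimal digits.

One's-complement addition (fold any carry out of bit 15 back into bit 0):
  0x2335 + 0xE961 = 0x10C96 → wrap carry → 0x0C97
  0x0C97 + 0xACBA = 0x0B951
  0xB951 + 0xFC54 = 0x1B5A5 → wrap carry → 0xB5A6
  0xB5A6 + 0x8017 = 0x135BD → wrap carry → 0x35BE
  0x35BE + 0x49A0 = 0x07F5E
  0x7F5E + 0xB294 = 0x131F2 → wrap carry → 0x31F3
One's-complement sum = 0x31F3.
Checksum = ~0x31F3 & 0xFFFF = 0xCE0C.

CE0C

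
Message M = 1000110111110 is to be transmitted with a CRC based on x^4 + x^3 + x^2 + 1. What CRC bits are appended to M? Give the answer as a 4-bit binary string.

Append 4 zeros: 10001101111100000. Divide by 11101 (XOR where the leading bit is 1):
  pos 0: 10001 XOR 11101 = 01100
  pos 1: 11001 XOR 11101 = 00100
  pos 3: 10001 XOR 11101 = 01100
  pos 4: 11001 XOR 11101 = 00100
  pos 6: 10011 XOR 11101 = 01110
  pos 7: 11101 XOR 11101 = 00000
Remainder (last 4 bits) = 0000. This is the CRC / FCS.

0000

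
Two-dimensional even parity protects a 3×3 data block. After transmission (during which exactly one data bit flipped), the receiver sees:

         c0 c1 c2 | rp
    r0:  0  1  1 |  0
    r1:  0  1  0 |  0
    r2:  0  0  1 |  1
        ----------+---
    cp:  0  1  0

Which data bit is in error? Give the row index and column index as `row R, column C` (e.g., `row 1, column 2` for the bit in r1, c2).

Recompute each row's even parity and compare to rp:
  r0: data parity 0, sent rp 0 → ok
  r1: data parity 1, sent rp 0 → mismatch
  r2: data parity 1, sent rp 1 → ok
Recompute each column's even parity and compare to cp:
  c0: data parity 0, sent cp 0 → ok
  c1: data parity 0, sent cp 1 → mismatch
  c2: data parity 0, sent cp 0 → ok
Exactly one row (r1) and one column (c1) fail → the flipped bit is at their intersection.

row 1, column 1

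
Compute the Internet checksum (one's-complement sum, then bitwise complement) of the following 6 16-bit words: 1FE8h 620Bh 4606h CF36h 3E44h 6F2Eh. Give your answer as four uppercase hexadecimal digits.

One's-complement addition (fold any carry out of bit 15 back into bit 0):
  0x1FE8 + 0x620B = 0x081F3
  0x81F3 + 0x4606 = 0x0C7F9
  0xC7F9 + 0xCF36 = 0x1972F → wrap carry → 0x9730
  0x9730 + 0x3E44 = 0x0D574
  0xD574 + 0x6F2E = 0x144A2 → wrap carry → 0x44A3
One's-complement sum = 0x44A3.
Checksum = ~0x44A3 & 0xFFFF = 0xBB5C.

BB5C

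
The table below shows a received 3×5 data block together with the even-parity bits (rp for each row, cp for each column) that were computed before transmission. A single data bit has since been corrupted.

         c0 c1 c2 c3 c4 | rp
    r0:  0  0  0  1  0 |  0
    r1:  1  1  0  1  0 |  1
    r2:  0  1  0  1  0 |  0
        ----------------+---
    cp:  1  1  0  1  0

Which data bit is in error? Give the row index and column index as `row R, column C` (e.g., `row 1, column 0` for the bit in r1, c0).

row 0, column 1

Recompute each row's even parity and compare to rp:
  r0: data parity 1, sent rp 0 → mismatch
  r1: data parity 1, sent rp 1 → ok
  r2: data parity 0, sent rp 0 → ok
Recompute each column's even parity and compare to cp:
  c0: data parity 1, sent cp 1 → ok
  c1: data parity 0, sent cp 1 → mismatch
  c2: data parity 0, sent cp 0 → ok
  c3: data parity 1, sent cp 1 → ok
  c4: data parity 0, sent cp 0 → ok
Exactly one row (r0) and one column (c1) fail → the flipped bit is at their intersection.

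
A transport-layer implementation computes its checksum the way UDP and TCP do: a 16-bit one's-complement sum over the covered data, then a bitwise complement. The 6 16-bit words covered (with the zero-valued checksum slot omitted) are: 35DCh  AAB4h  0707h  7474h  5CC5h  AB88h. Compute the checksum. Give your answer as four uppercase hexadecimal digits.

One's-complement addition (fold any carry out of bit 15 back into bit 0):
  0x35DC + 0xAAB4 = 0x0E090
  0xE090 + 0x0707 = 0x0E797
  0xE797 + 0x7474 = 0x15C0B → wrap carry → 0x5C0C
  0x5C0C + 0x5CC5 = 0x0B8D1
  0xB8D1 + 0xAB88 = 0x16459 → wrap carry → 0x645A
One's-complement sum = 0x645A.
Checksum = ~0x645A & 0xFFFF = 0x9BA5.

9BA5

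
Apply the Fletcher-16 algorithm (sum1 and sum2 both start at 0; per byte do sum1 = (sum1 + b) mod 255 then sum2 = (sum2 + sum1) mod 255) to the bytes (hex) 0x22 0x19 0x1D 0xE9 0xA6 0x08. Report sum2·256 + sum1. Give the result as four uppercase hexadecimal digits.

Running sums (mod 255):
  after byte 0 (0x22): sum1=34, sum2=34
  after byte 1 (0x19): sum1=59, sum2=93
  after byte 2 (0x1D): sum1=88, sum2=181
  after byte 3 (0xE9): sum1=66, sum2=247
  after byte 4 (0xA6): sum1=232, sum2=224
  after byte 5 (0x08): sum1=240, sum2=209
Checksum = sum2·256 + sum1 = 209·256 + 240 = 53744 = 0xD1F0.

D1F0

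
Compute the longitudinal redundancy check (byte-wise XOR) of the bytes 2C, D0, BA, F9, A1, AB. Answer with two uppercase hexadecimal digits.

B5

XOR the bytes together:
  start with 0x2C
  0x2C ⊕ 0xD0 = 0xFC
  0xFC ⊕ 0xBA = 0x46
  0x46 ⊕ 0xF9 = 0xBF
  0xBF ⊕ 0xA1 = 0x1E
  0x1E ⊕ 0xAB = 0xB5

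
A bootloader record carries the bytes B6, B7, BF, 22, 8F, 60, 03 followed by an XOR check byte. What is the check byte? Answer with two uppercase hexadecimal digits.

XOR the bytes together:
  start with 0xB6
  0xB6 ⊕ 0xB7 = 0x01
  0x01 ⊕ 0xBF = 0xBE
  0xBE ⊕ 0x22 = 0x9C
  0x9C ⊕ 0x8F = 0x13
  0x13 ⊕ 0x60 = 0x73
  0x73 ⊕ 0x03 = 0x70

70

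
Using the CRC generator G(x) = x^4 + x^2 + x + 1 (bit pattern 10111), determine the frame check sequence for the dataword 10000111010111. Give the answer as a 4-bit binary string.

1001

Append 4 zeros: 100001110101110000. Divide by 10111 (XOR where the leading bit is 1):
  pos 0: 10000 XOR 10111 = 00111
  pos 2: 11111 XOR 10111 = 01000
  pos 3: 10001 XOR 10111 = 00110
  pos 5: 11001 XOR 10111 = 01110
  pos 6: 11100 XOR 10111 = 01011
  pos 7: 10111 XOR 10111 = 00000
  pos 12: 11000 XOR 10111 = 01111
  pos 13: 11110 XOR 10111 = 01001
Remainder (last 4 bits) = 1001. This is the CRC / FCS.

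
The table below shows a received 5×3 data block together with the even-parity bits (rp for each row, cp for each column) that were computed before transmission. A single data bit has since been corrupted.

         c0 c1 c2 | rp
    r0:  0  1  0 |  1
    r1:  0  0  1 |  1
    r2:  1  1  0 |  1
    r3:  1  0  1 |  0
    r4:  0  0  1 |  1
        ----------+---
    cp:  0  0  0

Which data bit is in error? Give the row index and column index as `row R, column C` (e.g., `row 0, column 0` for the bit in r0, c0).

Recompute each row's even parity and compare to rp:
  r0: data parity 1, sent rp 1 → ok
  r1: data parity 1, sent rp 1 → ok
  r2: data parity 0, sent rp 1 → mismatch
  r3: data parity 0, sent rp 0 → ok
  r4: data parity 1, sent rp 1 → ok
Recompute each column's even parity and compare to cp:
  c0: data parity 0, sent cp 0 → ok
  c1: data parity 0, sent cp 0 → ok
  c2: data parity 1, sent cp 0 → mismatch
Exactly one row (r2) and one column (c2) fail → the flipped bit is at their intersection.

row 2, column 2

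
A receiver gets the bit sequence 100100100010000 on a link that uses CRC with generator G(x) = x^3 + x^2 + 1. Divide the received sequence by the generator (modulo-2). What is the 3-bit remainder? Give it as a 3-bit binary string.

011

Modulo-2 division of 100100100010000 by 1101:
  pos 0: 1001 XOR 1101 = 0100
  pos 1: 1000 XOR 1101 = 0101
  pos 2: 1010 XOR 1101 = 0111
  pos 3: 1111 XOR 1101 = 0010
  pos 5: 1000 XOR 1101 = 0101
  pos 6: 1010 XOR 1101 = 0111
  pos 7: 1111 XOR 1101 = 0010
  pos 9: 1000 XOR 1101 = 0101
  pos 10: 1010 XOR 1101 = 0111
  pos 11: 1110 XOR 1101 = 0011
Remainder = 011 (nonzero — an error is detected).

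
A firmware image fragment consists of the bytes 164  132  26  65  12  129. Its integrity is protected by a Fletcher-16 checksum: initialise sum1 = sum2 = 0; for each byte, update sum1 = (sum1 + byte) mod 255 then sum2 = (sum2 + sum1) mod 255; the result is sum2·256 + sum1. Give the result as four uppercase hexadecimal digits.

3812

Running sums (mod 255):
  after byte 0 (164): sum1=164, sum2=164
  after byte 1 (132): sum1=41, sum2=205
  after byte 2 (26): sum1=67, sum2=17
  after byte 3 (65): sum1=132, sum2=149
  after byte 4 (12): sum1=144, sum2=38
  after byte 5 (129): sum1=18, sum2=56
Checksum = sum2·256 + sum1 = 56·256 + 18 = 14354 = 0x3812.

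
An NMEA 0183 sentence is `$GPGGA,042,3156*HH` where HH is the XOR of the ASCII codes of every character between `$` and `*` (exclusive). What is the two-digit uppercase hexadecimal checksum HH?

XOR the ASCII codes of the payload characters:
  'G' = 0x47 → acc = 0x47
  'P' = 0x50 → acc = 0x17
  'G' = 0x47 → acc = 0x50
  'G' = 0x47 → acc = 0x17
  'A' = 0x41 → acc = 0x56
  ',' = 0x2C → acc = 0x7A
  '0' = 0x30 → acc = 0x4A
  '4' = 0x34 → acc = 0x7E
  '2' = 0x32 → acc = 0x4C
  ',' = 0x2C → acc = 0x60
  '3' = 0x33 → acc = 0x53
  '1' = 0x31 → acc = 0x62
  '5' = 0x35 → acc = 0x57
  '6' = 0x36 → acc = 0x61
Checksum = 0x61.

61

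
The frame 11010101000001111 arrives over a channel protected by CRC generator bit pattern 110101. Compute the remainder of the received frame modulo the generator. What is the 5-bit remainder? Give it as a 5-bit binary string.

Modulo-2 division of 11010101000001111 by 110101:
  pos 0: 110101 XOR 110101 = 000000
  pos 7: 100000 XOR 110101 = 010101
  pos 8: 101011 XOR 110101 = 011110
  pos 9: 111101 XOR 110101 = 001000
  pos 11: 100011 XOR 110101 = 010110
Remainder = 10110 (nonzero — an error is detected).

10110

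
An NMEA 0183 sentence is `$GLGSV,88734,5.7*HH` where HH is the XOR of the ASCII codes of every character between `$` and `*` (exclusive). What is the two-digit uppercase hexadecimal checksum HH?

55

XOR the ASCII codes of the payload characters:
  'G' = 0x47 → acc = 0x47
  'L' = 0x4C → acc = 0x0B
  'G' = 0x47 → acc = 0x4C
  'S' = 0x53 → acc = 0x1F
  'V' = 0x56 → acc = 0x49
  ',' = 0x2C → acc = 0x65
  '8' = 0x38 → acc = 0x5D
  '8' = 0x38 → acc = 0x65
  '7' = 0x37 → acc = 0x52
  '3' = 0x33 → acc = 0x61
  '4' = 0x34 → acc = 0x55
  ',' = 0x2C → acc = 0x79
  '5' = 0x35 → acc = 0x4C
  '.' = 0x2E → acc = 0x62
  '7' = 0x37 → acc = 0x55
Checksum = 0x55.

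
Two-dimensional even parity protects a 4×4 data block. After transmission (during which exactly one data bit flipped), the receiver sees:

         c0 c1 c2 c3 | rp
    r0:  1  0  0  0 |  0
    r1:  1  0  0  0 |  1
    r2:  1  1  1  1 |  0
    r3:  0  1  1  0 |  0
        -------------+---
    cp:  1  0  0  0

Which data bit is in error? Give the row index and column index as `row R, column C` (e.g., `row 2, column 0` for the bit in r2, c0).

Recompute each row's even parity and compare to rp:
  r0: data parity 1, sent rp 0 → mismatch
  r1: data parity 1, sent rp 1 → ok
  r2: data parity 0, sent rp 0 → ok
  r3: data parity 0, sent rp 0 → ok
Recompute each column's even parity and compare to cp:
  c0: data parity 1, sent cp 1 → ok
  c1: data parity 0, sent cp 0 → ok
  c2: data parity 0, sent cp 0 → ok
  c3: data parity 1, sent cp 0 → mismatch
Exactly one row (r0) and one column (c3) fail → the flipped bit is at their intersection.

row 0, column 3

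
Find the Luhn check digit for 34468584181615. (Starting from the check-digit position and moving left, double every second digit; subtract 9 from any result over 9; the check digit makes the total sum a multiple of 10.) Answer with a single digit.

3

Partial digits right→left: 5 1 6 1 8 1 4 8 5 8 6 4 4 3
Double every second digit counting from the check-digit position (so the 1st, 3rd, 5th, ... of the partial from the right).
  doubled (with −9 where >9): 1 3 7 8 1 3 8 → sum 31
  kept as-is: 1 1 1 8 8 4 3 → sum 26
Total = 31 + 26 = 57.
Check digit = (10 − (57 mod 10)) mod 10 = 3.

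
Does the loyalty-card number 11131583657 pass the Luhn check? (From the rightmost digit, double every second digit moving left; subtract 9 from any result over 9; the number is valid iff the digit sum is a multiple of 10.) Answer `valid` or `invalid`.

valid

From the right, keep odd positions and double even positions (subtract 9 from any doubled value over 9):
  doubled (positions 2,4,...): 1 6 1 6 2 → sum 16
  kept (positions 1,3,...): 7 6 8 1 1 1 → sum 24
Total = 40.
40 mod 10 = 0, so the number is valid.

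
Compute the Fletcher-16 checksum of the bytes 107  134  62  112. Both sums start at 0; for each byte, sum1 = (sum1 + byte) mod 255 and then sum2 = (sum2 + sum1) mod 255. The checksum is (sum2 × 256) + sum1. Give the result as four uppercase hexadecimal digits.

Running sums (mod 255):
  after byte 0 (107): sum1=107, sum2=107
  after byte 1 (134): sum1=241, sum2=93
  after byte 2 (62): sum1=48, sum2=141
  after byte 3 (112): sum1=160, sum2=46
Checksum = sum2·256 + sum1 = 46·256 + 160 = 11936 = 0x2EA0.

2EA0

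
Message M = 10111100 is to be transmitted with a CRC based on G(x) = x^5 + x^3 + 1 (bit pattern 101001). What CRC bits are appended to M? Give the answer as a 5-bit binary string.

Append 5 zeros: 1011110000000. Divide by 101001 (XOR where the leading bit is 1):
  pos 0: 101111 XOR 101001 = 000110
  pos 3: 110000 XOR 101001 = 011001
  pos 4: 110010 XOR 101001 = 011011
  pos 5: 110110 XOR 101001 = 011111
  pos 6: 111110 XOR 101001 = 010111
  pos 7: 101110 XOR 101001 = 000111
Remainder (last 5 bits) = 00111. This is the CRC / FCS.

00111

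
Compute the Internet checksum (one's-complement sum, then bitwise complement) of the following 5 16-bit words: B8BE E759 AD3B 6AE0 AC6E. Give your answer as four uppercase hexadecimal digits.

9B5C

One's-complement addition (fold any carry out of bit 15 back into bit 0):
  0xB8BE + 0xE759 = 0x1A017 → wrap carry → 0xA018
  0xA018 + 0xAD3B = 0x14D53 → wrap carry → 0x4D54
  0x4D54 + 0x6AE0 = 0x0B834
  0xB834 + 0xAC6E = 0x164A2 → wrap carry → 0x64A3
One's-complement sum = 0x64A3.
Checksum = ~0x64A3 & 0xFFFF = 0x9B5C.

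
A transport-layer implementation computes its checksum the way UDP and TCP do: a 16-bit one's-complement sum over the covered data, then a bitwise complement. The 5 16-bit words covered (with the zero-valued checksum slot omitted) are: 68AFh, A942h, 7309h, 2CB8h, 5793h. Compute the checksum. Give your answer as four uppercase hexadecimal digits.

F6B8

One's-complement addition (fold any carry out of bit 15 back into bit 0):
  0x68AF + 0xA942 = 0x111F1 → wrap carry → 0x11F2
  0x11F2 + 0x7309 = 0x084FB
  0x84FB + 0x2CB8 = 0x0B1B3
  0xB1B3 + 0x5793 = 0x10946 → wrap carry → 0x0947
One's-complement sum = 0x0947.
Checksum = ~0x0947 & 0xFFFF = 0xF6B8.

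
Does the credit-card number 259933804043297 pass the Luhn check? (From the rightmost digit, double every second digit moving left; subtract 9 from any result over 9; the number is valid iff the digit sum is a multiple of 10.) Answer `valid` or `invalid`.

From the right, keep odd positions and double even positions (subtract 9 from any doubled value over 9):
  doubled (positions 2,4,...): 9 6 0 0 6 9 1 → sum 31
  kept (positions 1,3,...): 7 2 4 4 8 3 9 2 → sum 39
Total = 70.
70 mod 10 = 0, so the number is valid.

valid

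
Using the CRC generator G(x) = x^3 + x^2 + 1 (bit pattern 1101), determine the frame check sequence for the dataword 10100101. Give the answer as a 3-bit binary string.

Append 3 zeros: 10100101000. Divide by 1101 (XOR where the leading bit is 1):
  pos 0: 1010 XOR 1101 = 0111
  pos 1: 1110 XOR 1101 = 0011
  pos 3: 1110 XOR 1101 = 0011
  pos 5: 1110 XOR 1101 = 0011
  pos 7: 1100 XOR 1101 = 0001
Remainder (last 3 bits) = 001. This is the CRC / FCS.

001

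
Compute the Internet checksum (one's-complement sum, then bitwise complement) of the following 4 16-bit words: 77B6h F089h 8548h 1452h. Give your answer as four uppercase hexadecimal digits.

FE24

One's-complement addition (fold any carry out of bit 15 back into bit 0):
  0x77B6 + 0xF089 = 0x1683F → wrap carry → 0x6840
  0x6840 + 0x8548 = 0x0ED88
  0xED88 + 0x1452 = 0x101DA → wrap carry → 0x01DB
One's-complement sum = 0x01DB.
Checksum = ~0x01DB & 0xFFFF = 0xFE24.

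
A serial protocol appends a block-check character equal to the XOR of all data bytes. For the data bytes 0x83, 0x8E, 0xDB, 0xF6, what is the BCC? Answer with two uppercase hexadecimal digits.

XOR the bytes together:
  start with 0x83
  0x83 ⊕ 0x8E = 0x0D
  0x0D ⊕ 0xDB = 0xD6
  0xD6 ⊕ 0xF6 = 0x20

20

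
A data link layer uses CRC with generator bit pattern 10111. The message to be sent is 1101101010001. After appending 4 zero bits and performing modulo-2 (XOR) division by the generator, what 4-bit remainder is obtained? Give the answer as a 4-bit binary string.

1110

Append 4 zeros: 11011010100010000. Divide by 10111 (XOR where the leading bit is 1):
  pos 0: 11011 XOR 10111 = 01100
  pos 1: 11000 XOR 10111 = 01111
  pos 2: 11111 XOR 10111 = 01000
  pos 3: 10000 XOR 10111 = 00111
  pos 5: 11110 XOR 10111 = 01001
  pos 6: 10010 XOR 10111 = 00101
  pos 8: 10101 XOR 10111 = 00010
  pos 11: 10000 XOR 10111 = 00111
Remainder (last 4 bits) = 1110. This is the CRC / FCS.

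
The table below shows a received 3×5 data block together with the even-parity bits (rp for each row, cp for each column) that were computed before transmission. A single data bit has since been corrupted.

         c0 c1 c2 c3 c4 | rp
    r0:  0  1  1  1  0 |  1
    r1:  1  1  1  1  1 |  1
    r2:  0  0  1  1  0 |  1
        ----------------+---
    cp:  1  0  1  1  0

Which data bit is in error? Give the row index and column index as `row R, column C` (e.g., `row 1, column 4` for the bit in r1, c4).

Recompute each row's even parity and compare to rp:
  r0: data parity 1, sent rp 1 → ok
  r1: data parity 1, sent rp 1 → ok
  r2: data parity 0, sent rp 1 → mismatch
Recompute each column's even parity and compare to cp:
  c0: data parity 1, sent cp 1 → ok
  c1: data parity 0, sent cp 0 → ok
  c2: data parity 1, sent cp 1 → ok
  c3: data parity 1, sent cp 1 → ok
  c4: data parity 1, sent cp 0 → mismatch
Exactly one row (r2) and one column (c4) fail → the flipped bit is at their intersection.

row 2, column 4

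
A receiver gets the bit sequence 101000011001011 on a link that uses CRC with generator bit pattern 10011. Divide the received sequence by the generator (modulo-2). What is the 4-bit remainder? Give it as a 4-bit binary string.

1010

Modulo-2 division of 101000011001011 by 10011:
  pos 0: 10100 XOR 10011 = 00111
  pos 2: 11100 XOR 10011 = 01111
  pos 3: 11111 XOR 10011 = 01100
  pos 4: 11001 XOR 10011 = 01010
  pos 5: 10100 XOR 10011 = 00111
  pos 7: 11101 XOR 10011 = 01110
  pos 8: 11100 XOR 10011 = 01111
  pos 9: 11111 XOR 10011 = 01100
  pos 10: 11001 XOR 10011 = 01010
Remainder = 1010 (nonzero — an error is detected).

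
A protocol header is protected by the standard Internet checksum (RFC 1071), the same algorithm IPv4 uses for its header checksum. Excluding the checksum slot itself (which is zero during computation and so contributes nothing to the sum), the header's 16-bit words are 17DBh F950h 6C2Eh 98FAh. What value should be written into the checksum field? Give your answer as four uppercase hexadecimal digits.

E9AA

One's-complement addition (fold any carry out of bit 15 back into bit 0):
  0x17DB + 0xF950 = 0x1112B → wrap carry → 0x112C
  0x112C + 0x6C2E = 0x07D5A
  0x7D5A + 0x98FA = 0x11654 → wrap carry → 0x1655
One's-complement sum = 0x1655.
Checksum = ~0x1655 & 0xFFFF = 0xE9AA.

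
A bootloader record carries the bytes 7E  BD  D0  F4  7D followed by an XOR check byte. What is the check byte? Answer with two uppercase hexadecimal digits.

XOR the bytes together:
  start with 0x7E
  0x7E ⊕ 0xBD = 0xC3
  0xC3 ⊕ 0xD0 = 0x13
  0x13 ⊕ 0xF4 = 0xE7
  0xE7 ⊕ 0x7D = 0x9A

9A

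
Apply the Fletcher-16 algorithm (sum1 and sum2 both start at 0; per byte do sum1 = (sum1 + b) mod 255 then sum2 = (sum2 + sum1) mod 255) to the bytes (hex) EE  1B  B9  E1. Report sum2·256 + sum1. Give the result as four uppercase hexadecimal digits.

62A5

Running sums (mod 255):
  after byte 0 (EE): sum1=238, sum2=238
  after byte 1 (1B): sum1=10, sum2=248
  after byte 2 (B9): sum1=195, sum2=188
  after byte 3 (E1): sum1=165, sum2=98
Checksum = sum2·256 + sum1 = 98·256 + 165 = 25253 = 0x62A5.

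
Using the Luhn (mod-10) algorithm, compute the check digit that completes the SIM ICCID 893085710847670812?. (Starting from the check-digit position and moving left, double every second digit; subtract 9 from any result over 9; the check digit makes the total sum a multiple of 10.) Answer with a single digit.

3

Partial digits right→left: 2 1 8 0 7 6 7 4 8 0 1 7 5 8 0 3 9 8
Double every second digit counting from the check-digit position (so the 1st, 3rd, 5th, ... of the partial from the right).
  doubled (with −9 where >9): 4 7 5 5 7 2 1 0 9 → sum 40
  kept as-is: 1 0 6 4 0 7 8 3 8 → sum 37
Total = 40 + 37 = 77.
Check digit = (10 − (77 mod 10)) mod 10 = 3.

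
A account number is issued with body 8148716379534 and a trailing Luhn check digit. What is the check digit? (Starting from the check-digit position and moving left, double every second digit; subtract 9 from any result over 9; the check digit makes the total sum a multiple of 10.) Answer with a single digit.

Partial digits right→left: 4 3 5 9 7 3 6 1 7 8 4 1 8
Double every second digit counting from the check-digit position (so the 1st, 3rd, 5th, ... of the partial from the right).
  doubled (with −9 where >9): 8 1 5 3 5 8 7 → sum 37
  kept as-is: 3 9 3 1 8 1 → sum 25
Total = 37 + 25 = 62.
Check digit = (10 − (62 mod 10)) mod 10 = 8.

8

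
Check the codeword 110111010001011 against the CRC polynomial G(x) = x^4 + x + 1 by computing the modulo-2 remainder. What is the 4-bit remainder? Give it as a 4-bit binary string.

Modulo-2 division of 110111010001011 by 10011:
  pos 0: 11011 XOR 10011 = 01000
  pos 1: 10001 XOR 10011 = 00010
  pos 4: 10010 XOR 10011 = 00001
  pos 8: 10010 XOR 10011 = 00001
Remainder = 0111 (nonzero — an error is detected).

0111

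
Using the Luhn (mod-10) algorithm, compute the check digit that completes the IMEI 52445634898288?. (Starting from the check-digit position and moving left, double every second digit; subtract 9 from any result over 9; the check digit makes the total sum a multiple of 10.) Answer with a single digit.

6

Partial digits right→left: 8 8 2 8 9 8 4 3 6 5 4 4 2 5
Double every second digit counting from the check-digit position (so the 1st, 3rd, 5th, ... of the partial from the right).
  doubled (with −9 where >9): 7 4 9 8 3 8 4 → sum 43
  kept as-is: 8 8 8 3 5 4 5 → sum 41
Total = 43 + 41 = 84.
Check digit = (10 − (84 mod 10)) mod 10 = 6.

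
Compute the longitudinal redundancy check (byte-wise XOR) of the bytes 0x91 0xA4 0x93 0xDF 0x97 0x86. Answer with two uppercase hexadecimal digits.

XOR the bytes together:
  start with 0x91
  0x91 ⊕ 0xA4 = 0x35
  0x35 ⊕ 0x93 = 0xA6
  0xA6 ⊕ 0xDF = 0x79
  0x79 ⊕ 0x97 = 0xEE
  0xEE ⊕ 0x86 = 0x68

68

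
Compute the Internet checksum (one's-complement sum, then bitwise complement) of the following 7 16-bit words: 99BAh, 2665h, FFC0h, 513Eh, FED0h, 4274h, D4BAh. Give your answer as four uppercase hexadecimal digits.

One's-complement addition (fold any carry out of bit 15 back into bit 0):
  0x99BA + 0x2665 = 0x0C01F
  0xC01F + 0xFFC0 = 0x1BFDF → wrap carry → 0xBFE0
  0xBFE0 + 0x513E = 0x1111E → wrap carry → 0x111F
  0x111F + 0xFED0 = 0x10FEF → wrap carry → 0x0FF0
  0x0FF0 + 0x4274 = 0x05264
  0x5264 + 0xD4BA = 0x1271E → wrap carry → 0x271F
One's-complement sum = 0x271F.
Checksum = ~0x271F & 0xFFFF = 0xD8E0.

D8E0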